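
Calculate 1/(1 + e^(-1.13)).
0.7558

sigmoid(1.13) = 1/(1 + e^(-1.13)) = 1/(1 + 0.323) = 0.7558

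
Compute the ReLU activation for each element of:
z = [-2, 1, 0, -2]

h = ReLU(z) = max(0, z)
h = [0, 1, 0, 0]

ReLU applied element-wise: max(0,-2)=0, max(0,1)=1, max(0,0)=0, max(0,-2)=0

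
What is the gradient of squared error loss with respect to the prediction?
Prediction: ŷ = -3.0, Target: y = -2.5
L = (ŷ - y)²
∂L/∂ŷ = -1.0

∂L/∂ŷ = 2(ŷ - y) = 2(-3.0 - -2.5) = 2(-0.5) = -1.0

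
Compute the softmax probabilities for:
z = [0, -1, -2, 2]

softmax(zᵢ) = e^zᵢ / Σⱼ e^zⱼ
p = [0.1125, 0.0414, 0.0152, 0.831]

exp(z) = [1, 0.3679, 0.1353, 7.389]
Sum = 8.892
p = [0.1125, 0.0414, 0.0152, 0.831]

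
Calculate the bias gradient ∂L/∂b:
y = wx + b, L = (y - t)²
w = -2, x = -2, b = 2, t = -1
∂L/∂b = 14

y = wx + b = (-2)(-2) + 2 = 6
∂L/∂y = 2(y - t) = 2(6 - -1) = 14
∂y/∂b = 1
∂L/∂b = ∂L/∂y · ∂y/∂b = 14 × 1 = 14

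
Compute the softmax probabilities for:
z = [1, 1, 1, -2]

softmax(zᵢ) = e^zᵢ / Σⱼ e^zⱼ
p = [0.3279, 0.3279, 0.3279, 0.0163]

exp(z) = [2.718, 2.718, 2.718, 0.1353]
Sum = 8.29
p = [0.3279, 0.3279, 0.3279, 0.0163]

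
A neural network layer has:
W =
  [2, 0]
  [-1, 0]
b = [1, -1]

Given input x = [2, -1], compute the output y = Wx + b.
y = [5, -3]

Wx = [2×2 + 0×-1, -1×2 + 0×-1]
   = [4, -2]
y = Wx + b = [4 + 1, -2 + -1] = [5, -3]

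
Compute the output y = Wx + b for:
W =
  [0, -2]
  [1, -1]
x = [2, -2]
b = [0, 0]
y = [4, 4]

Wx = [0×2 + -2×-2, 1×2 + -1×-2]
   = [4, 4]
y = Wx + b = [4 + 0, 4 + 0] = [4, 4]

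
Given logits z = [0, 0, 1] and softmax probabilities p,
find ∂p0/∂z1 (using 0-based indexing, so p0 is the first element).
∂p0/∂z1 = -0.04492

p = softmax(z) = [0.2119, 0.2119, 0.5761]
p0 = 0.2119, p1 = 0.2119

∂p0/∂z1 = -p0 × p1 = -0.2119 × 0.2119 = -0.04492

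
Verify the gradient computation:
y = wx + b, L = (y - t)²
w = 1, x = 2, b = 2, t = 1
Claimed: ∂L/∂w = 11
Incorrect

y = (1)(2) + 2 = 4
∂L/∂y = 2(y - t) = 2(4 - 1) = 6
∂y/∂w = x = 2
∂L/∂w = 6 × 2 = 12

Claimed value: 11
Incorrect: The correct gradient is 12.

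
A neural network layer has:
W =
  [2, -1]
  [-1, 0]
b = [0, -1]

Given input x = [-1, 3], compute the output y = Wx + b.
y = [-5, 0]

Wx = [2×-1 + -1×3, -1×-1 + 0×3]
   = [-5, 1]
y = Wx + b = [-5 + 0, 1 + -1] = [-5, 0]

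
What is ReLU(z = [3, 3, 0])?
h = [3, 3, 0]

ReLU applied element-wise: max(0,3)=3, max(0,3)=3, max(0,0)=0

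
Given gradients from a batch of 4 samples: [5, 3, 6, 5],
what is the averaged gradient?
Average gradient = 4.75

Average = (1/4)(5 + 3 + 6 + 5) = 19/4 = 4.75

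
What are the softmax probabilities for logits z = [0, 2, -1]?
p = [0.1142, 0.8438, 0.042]

exp(z) = [1, 7.389, 0.3679]
Sum = 8.757
p = [0.1142, 0.8438, 0.042]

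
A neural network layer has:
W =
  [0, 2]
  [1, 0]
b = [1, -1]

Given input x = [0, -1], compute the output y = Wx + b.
y = [-1, -1]

Wx = [0×0 + 2×-1, 1×0 + 0×-1]
   = [-2, 0]
y = Wx + b = [-2 + 1, 0 + -1] = [-1, -1]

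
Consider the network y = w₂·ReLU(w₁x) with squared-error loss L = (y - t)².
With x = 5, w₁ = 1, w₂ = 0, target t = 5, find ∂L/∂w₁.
∂L/∂w₁ = 0

Forward pass:
z = w₁x = 1×5 = 5
h = ReLU(5) = 5
y = w₂h = 0×5 = 0

Backward pass:
∂L/∂y = 2(y - t) = 2(0 - 5) = -10
∂y/∂h = w₂ = 0
∂h/∂z = 1 (ReLU derivative)
∂z/∂w₁ = x = 5

∂L/∂w₁ = -10 × 0 × 1 × 5 = 0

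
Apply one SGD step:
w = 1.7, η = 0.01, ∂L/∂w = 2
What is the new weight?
w_new = 1.68

w_new = w - η·∂L/∂w = 1.7 - 0.01×(2) = 1.7 - (0.02) = 1.68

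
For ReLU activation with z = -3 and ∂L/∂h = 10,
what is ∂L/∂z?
∂L/∂z = 0

h = ReLU(-3) = 0
Since z < 0: ∂h/∂z = 0
∂L/∂z = ∂L/∂h · ∂h/∂z = 10 × 0 = 0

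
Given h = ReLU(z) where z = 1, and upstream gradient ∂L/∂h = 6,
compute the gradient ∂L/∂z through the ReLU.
∂L/∂z = 6

h = ReLU(1) = 1
Since z > 0: ∂h/∂z = 1
∂L/∂z = ∂L/∂h · ∂h/∂z = 6 × 1 = 6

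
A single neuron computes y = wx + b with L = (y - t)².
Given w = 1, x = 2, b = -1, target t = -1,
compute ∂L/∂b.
∂L/∂b = 4

y = wx + b = (1)(2) + -1 = 1
∂L/∂y = 2(y - t) = 2(1 - -1) = 4
∂y/∂b = 1
∂L/∂b = ∂L/∂y · ∂y/∂b = 4 × 1 = 4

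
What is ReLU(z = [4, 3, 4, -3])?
h = [4, 3, 4, 0]

ReLU applied element-wise: max(0,4)=4, max(0,3)=3, max(0,4)=4, max(0,-3)=0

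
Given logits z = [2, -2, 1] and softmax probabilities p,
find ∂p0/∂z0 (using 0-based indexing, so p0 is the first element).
∂p0/∂z0 = 0.201

p = softmax(z) = [0.7214, 0.01321, 0.2654]
p0 = 0.7214

∂p0/∂z0 = p0(1 - p0) = 0.7214 × (1 - 0.7214) = 0.201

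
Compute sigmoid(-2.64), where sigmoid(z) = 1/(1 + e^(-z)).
0.06661

sigmoid(-2.64) = 1/(1 + e^(2.64)) = 1/(1 + 14.01) = 0.06661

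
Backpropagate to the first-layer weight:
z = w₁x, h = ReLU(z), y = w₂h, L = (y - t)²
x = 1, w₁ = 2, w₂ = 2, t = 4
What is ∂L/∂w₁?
∂L/∂w₁ = 0

Forward pass:
z = w₁x = 2×1 = 2
h = ReLU(2) = 2
y = w₂h = 2×2 = 4

Backward pass:
∂L/∂y = 2(y - t) = 2(4 - 4) = 0
∂y/∂h = w₂ = 2
∂h/∂z = 1 (ReLU derivative)
∂z/∂w₁ = x = 1

∂L/∂w₁ = 0 × 2 × 1 × 1 = 0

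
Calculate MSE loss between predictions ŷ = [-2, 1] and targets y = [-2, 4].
MSE = 4.5

MSE = (1/2)((-2--2)² + (1-4)²) = (1/2)(0 + 9) = 4.5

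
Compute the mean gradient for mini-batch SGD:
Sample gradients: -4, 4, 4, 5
Average gradient = 2.25

Average = (1/4)(-4 + 4 + 4 + 5) = 9/4 = 2.25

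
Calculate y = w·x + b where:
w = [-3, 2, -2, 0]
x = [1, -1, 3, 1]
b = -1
y = -12

y = (-3)(1) + (2)(-1) + (-2)(3) + (0)(1) + -1 = -12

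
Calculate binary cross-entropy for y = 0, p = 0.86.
L = 1.966

L = -0·log(0.86) - 1·log(0.14) = -log(0.14) = 1.966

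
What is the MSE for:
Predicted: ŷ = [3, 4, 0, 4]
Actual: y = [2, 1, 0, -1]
MSE = 8.75

MSE = (1/4)((3-2)² + (4-1)² + (0-0)² + (4--1)²) = (1/4)(1 + 9 + 0 + 25) = 8.75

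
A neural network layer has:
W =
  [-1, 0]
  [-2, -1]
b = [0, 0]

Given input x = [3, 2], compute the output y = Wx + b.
y = [-3, -8]

Wx = [-1×3 + 0×2, -2×3 + -1×2]
   = [-3, -8]
y = Wx + b = [-3 + 0, -8 + 0] = [-3, -8]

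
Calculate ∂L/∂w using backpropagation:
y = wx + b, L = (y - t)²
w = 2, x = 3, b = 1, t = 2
∂L/∂w = 30

y = wx + b = (2)(3) + 1 = 7
∂L/∂y = 2(y - t) = 2(7 - 2) = 10
∂y/∂w = x = 3
∂L/∂w = ∂L/∂y · ∂y/∂w = 10 × 3 = 30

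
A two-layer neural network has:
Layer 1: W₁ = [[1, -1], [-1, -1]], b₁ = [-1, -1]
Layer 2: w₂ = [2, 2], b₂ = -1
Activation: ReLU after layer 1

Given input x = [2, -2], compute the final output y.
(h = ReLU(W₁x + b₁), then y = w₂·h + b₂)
y = 5

Layer 1 pre-activation: z₁ = [3, -1]
After ReLU: h = [3, 0]
Layer 2 output: y = 2×3 + 2×0 + -1 = 5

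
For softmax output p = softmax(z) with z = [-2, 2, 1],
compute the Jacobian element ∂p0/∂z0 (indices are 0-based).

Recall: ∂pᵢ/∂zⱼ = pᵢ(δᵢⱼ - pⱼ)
∂p0/∂z0 = 0.01304

p = softmax(z) = [0.01321, 0.7214, 0.2654]
p0 = 0.01321

∂p0/∂z0 = p0(1 - p0) = 0.01321 × (1 - 0.01321) = 0.01304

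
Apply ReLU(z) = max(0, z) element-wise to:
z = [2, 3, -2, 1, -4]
h = [2, 3, 0, 1, 0]

ReLU applied element-wise: max(0,2)=2, max(0,3)=3, max(0,-2)=0, max(0,1)=1, max(0,-4)=0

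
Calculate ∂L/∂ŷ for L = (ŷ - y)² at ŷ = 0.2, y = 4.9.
∂L/∂ŷ = -9.4

∂L/∂ŷ = 2(ŷ - y) = 2(0.2 - 4.9) = 2(-4.7) = -9.4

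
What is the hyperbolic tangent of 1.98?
0.9626

tanh(1.98) = (e^(1.98) - e^(-1.98))/(e^(1.98) + e^(-1.98)) = 0.9626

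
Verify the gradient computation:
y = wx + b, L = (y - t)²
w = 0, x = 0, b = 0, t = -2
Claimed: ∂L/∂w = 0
Correct

y = (0)(0) + 0 = 0
∂L/∂y = 2(y - t) = 2(0 - -2) = 4
∂y/∂w = x = 0
∂L/∂w = 4 × 0 = 0

Claimed value: 0
Correct: The correct gradient is 0.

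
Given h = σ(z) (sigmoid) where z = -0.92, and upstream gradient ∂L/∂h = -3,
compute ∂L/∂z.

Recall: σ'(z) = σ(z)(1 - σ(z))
∂L/∂z = -0.6113

σ(-0.92) = 0.285
σ'(-0.92) = σ(-0.92)(1 - σ(-0.92)) = 0.285 × 0.715 = 0.2038
∂L/∂z = ∂L/∂h · σ'(z) = -3 × 0.2038 = -0.6113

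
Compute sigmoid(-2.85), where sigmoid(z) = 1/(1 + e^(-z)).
0.05468

sigmoid(-2.85) = 1/(1 + e^(2.85)) = 1/(1 + 17.29) = 0.05468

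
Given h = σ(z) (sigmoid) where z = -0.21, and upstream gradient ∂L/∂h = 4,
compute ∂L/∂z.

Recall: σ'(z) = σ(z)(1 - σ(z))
∂L/∂z = 0.9891

σ(-0.21) = 0.4477
σ'(-0.21) = σ(-0.21)(1 - σ(-0.21)) = 0.4477 × 0.5523 = 0.2473
∂L/∂z = ∂L/∂h · σ'(z) = 4 × 0.2473 = 0.9891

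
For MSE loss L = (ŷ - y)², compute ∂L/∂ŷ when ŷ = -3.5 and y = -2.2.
∂L/∂ŷ = -2.6

∂L/∂ŷ = 2(ŷ - y) = 2(-3.5 - -2.2) = 2(-1.3) = -2.6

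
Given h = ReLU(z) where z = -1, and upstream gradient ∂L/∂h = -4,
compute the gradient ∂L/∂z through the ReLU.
∂L/∂z = 0

h = ReLU(-1) = 0
Since z < 0: ∂h/∂z = 0
∂L/∂z = ∂L/∂h · ∂h/∂z = -4 × 0 = 0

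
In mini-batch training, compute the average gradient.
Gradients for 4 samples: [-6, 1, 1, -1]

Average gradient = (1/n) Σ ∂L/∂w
Average gradient = -1.25

Average = (1/4)(-6 + 1 + 1 + -1) = -5/4 = -1.25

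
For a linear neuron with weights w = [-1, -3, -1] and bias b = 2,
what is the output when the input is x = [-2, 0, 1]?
y = 3

y = (-1)(-2) + (-3)(0) + (-1)(1) + 2 = 3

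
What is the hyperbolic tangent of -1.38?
-0.881

tanh(-1.38) = (e^(-1.38) - e^(1.38))/(e^(-1.38) + e^(1.38)) = -0.881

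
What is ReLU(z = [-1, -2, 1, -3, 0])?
h = [0, 0, 1, 0, 0]

ReLU applied element-wise: max(0,-1)=0, max(0,-2)=0, max(0,1)=1, max(0,-3)=0, max(0,0)=0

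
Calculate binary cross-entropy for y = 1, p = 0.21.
L = 1.561

L = -1·log(0.21) - 0·log(0.79) = -log(0.21) = 1.561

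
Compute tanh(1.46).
0.8977

tanh(1.46) = (e^(1.46) - e^(-1.46))/(e^(1.46) + e^(-1.46)) = 0.8977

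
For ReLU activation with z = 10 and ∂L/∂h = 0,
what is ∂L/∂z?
∂L/∂z = 0

h = ReLU(10) = 10
Since z > 0: ∂h/∂z = 1
∂L/∂z = ∂L/∂h · ∂h/∂z = 0 × 1 = 0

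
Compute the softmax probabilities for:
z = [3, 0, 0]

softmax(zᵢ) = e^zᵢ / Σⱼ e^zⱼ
p = [0.9094, 0.0453, 0.0453]

exp(z) = [20.09, 1, 1]
Sum = 22.09
p = [0.9094, 0.0453, 0.0453]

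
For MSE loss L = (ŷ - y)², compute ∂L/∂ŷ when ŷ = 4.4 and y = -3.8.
∂L/∂ŷ = 16.4

∂L/∂ŷ = 2(ŷ - y) = 2(4.4 - -3.8) = 2(8.2) = 16.4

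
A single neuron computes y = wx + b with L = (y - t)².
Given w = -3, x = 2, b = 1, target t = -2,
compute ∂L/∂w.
∂L/∂w = -12

y = wx + b = (-3)(2) + 1 = -5
∂L/∂y = 2(y - t) = 2(-5 - -2) = -6
∂y/∂w = x = 2
∂L/∂w = ∂L/∂y · ∂y/∂w = -6 × 2 = -12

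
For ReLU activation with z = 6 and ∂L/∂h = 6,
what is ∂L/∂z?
∂L/∂z = 6

h = ReLU(6) = 6
Since z > 0: ∂h/∂z = 1
∂L/∂z = ∂L/∂h · ∂h/∂z = 6 × 1 = 6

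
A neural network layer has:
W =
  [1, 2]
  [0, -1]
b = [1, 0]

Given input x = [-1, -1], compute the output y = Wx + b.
y = [-2, 1]

Wx = [1×-1 + 2×-1, 0×-1 + -1×-1]
   = [-3, 1]
y = Wx + b = [-3 + 1, 1 + 0] = [-2, 1]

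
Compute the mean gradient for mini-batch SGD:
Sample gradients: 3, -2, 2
Average gradient = 1

Average = (1/3)(3 + -2 + 2) = 3/3 = 1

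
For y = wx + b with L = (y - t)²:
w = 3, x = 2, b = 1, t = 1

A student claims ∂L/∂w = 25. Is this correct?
Incorrect

y = (3)(2) + 1 = 7
∂L/∂y = 2(y - t) = 2(7 - 1) = 12
∂y/∂w = x = 2
∂L/∂w = 12 × 2 = 24

Claimed value: 25
Incorrect: The correct gradient is 24.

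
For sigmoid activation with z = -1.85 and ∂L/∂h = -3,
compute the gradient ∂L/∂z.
∂L/∂z = -0.3522

σ(-1.85) = 0.1359
σ'(-1.85) = σ(-1.85)(1 - σ(-1.85)) = 0.1359 × 0.8641 = 0.1174
∂L/∂z = ∂L/∂h · σ'(z) = -3 × 0.1174 = -0.3522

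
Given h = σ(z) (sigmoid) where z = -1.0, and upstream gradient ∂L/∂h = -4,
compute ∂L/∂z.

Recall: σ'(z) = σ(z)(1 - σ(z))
∂L/∂z = -0.7864

σ(-1.0) = 0.2689
σ'(-1.0) = σ(-1.0)(1 - σ(-1.0)) = 0.2689 × 0.7311 = 0.1966
∂L/∂z = ∂L/∂h · σ'(z) = -4 × 0.1966 = -0.7864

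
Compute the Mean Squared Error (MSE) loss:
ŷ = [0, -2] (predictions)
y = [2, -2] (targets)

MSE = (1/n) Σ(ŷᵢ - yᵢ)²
MSE = 2

MSE = (1/2)((0-2)² + (-2--2)²) = (1/2)(4 + 0) = 2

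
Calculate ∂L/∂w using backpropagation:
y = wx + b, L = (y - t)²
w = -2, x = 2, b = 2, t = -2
∂L/∂w = 0

y = wx + b = (-2)(2) + 2 = -2
∂L/∂y = 2(y - t) = 2(-2 - -2) = 0
∂y/∂w = x = 2
∂L/∂w = ∂L/∂y · ∂y/∂w = 0 × 2 = 0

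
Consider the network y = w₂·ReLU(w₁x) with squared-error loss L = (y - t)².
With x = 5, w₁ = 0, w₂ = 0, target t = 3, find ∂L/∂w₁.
∂L/∂w₁ = 0

Forward pass:
z = w₁x = 0×5 = 0
h = ReLU(0) = 0
y = w₂h = 0×0 = 0

Backward pass:
∂L/∂y = 2(y - t) = 2(0 - 3) = -6
∂y/∂h = w₂ = 0
∂h/∂z = 0 (ReLU derivative)
∂z/∂w₁ = x = 5

∂L/∂w₁ = -6 × 0 × 0 × 5 = 0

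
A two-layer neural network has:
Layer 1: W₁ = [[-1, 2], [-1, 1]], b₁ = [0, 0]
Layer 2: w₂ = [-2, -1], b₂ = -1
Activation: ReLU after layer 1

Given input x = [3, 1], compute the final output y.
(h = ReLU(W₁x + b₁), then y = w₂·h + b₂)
y = -1

Layer 1 pre-activation: z₁ = [-1, -2]
After ReLU: h = [0, 0]
Layer 2 output: y = -2×0 + -1×0 + -1 = -1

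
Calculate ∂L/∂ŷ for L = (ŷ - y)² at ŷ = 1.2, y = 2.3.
∂L/∂ŷ = -2.2

∂L/∂ŷ = 2(ŷ - y) = 2(1.2 - 2.3) = 2(-1.1) = -2.2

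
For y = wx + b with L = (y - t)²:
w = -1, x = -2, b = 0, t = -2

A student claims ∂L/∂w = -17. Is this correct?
Incorrect

y = (-1)(-2) + 0 = 2
∂L/∂y = 2(y - t) = 2(2 - -2) = 8
∂y/∂w = x = -2
∂L/∂w = 8 × -2 = -16

Claimed value: -17
Incorrect: The correct gradient is -16.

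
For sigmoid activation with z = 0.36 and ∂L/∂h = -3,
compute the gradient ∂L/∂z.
∂L/∂z = -0.7262

σ(0.36) = 0.589
σ'(0.36) = σ(0.36)(1 - σ(0.36)) = 0.589 × 0.411 = 0.2421
∂L/∂z = ∂L/∂h · σ'(z) = -3 × 0.2421 = -0.7262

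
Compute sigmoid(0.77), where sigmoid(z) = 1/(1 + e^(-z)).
0.6835

sigmoid(0.77) = 1/(1 + e^(-0.77)) = 1/(1 + 0.463) = 0.6835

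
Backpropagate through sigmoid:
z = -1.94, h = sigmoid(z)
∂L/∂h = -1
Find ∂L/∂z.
∂L/∂z = -0.1099

σ(-1.94) = 0.1256
σ'(-1.94) = σ(-1.94)(1 - σ(-1.94)) = 0.1256 × 0.8744 = 0.1099
∂L/∂z = ∂L/∂h · σ'(z) = -1 × 0.1099 = -0.1099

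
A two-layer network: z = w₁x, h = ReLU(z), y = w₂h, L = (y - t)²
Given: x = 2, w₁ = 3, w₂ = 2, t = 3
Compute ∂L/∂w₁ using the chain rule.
∂L/∂w₁ = 72

Forward pass:
z = w₁x = 3×2 = 6
h = ReLU(6) = 6
y = w₂h = 2×6 = 12

Backward pass:
∂L/∂y = 2(y - t) = 2(12 - 3) = 18
∂y/∂h = w₂ = 2
∂h/∂z = 1 (ReLU derivative)
∂z/∂w₁ = x = 2

∂L/∂w₁ = 18 × 2 × 1 × 2 = 72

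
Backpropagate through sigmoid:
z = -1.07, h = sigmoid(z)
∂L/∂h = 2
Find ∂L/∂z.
∂L/∂z = 0.3803

σ(-1.07) = 0.2554
σ'(-1.07) = σ(-1.07)(1 - σ(-1.07)) = 0.2554 × 0.7446 = 0.1902
∂L/∂z = ∂L/∂h · σ'(z) = 2 × 0.1902 = 0.3803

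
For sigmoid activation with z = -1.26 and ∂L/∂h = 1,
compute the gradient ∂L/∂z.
∂L/∂z = 0.1721

σ(-1.26) = 0.221
σ'(-1.26) = σ(-1.26)(1 - σ(-1.26)) = 0.221 × 0.779 = 0.1721
∂L/∂z = ∂L/∂h · σ'(z) = 1 × 0.1721 = 0.1721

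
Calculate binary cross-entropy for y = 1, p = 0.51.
L = 0.6733

L = -1·log(0.51) - 0·log(0.49) = -log(0.51) = 0.6733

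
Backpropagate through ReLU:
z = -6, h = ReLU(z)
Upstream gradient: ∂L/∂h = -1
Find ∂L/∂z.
∂L/∂z = 0

h = ReLU(-6) = 0
Since z < 0: ∂h/∂z = 0
∂L/∂z = ∂L/∂h · ∂h/∂z = -1 × 0 = 0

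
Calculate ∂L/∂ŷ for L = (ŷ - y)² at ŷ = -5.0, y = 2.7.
∂L/∂ŷ = -15.4

∂L/∂ŷ = 2(ŷ - y) = 2(-5.0 - 2.7) = 2(-7.7) = -15.4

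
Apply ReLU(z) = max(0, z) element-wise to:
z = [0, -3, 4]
h = [0, 0, 4]

ReLU applied element-wise: max(0,0)=0, max(0,-3)=0, max(0,4)=4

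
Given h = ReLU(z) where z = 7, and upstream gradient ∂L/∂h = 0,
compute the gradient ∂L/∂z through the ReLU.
∂L/∂z = 0

h = ReLU(7) = 7
Since z > 0: ∂h/∂z = 1
∂L/∂z = ∂L/∂h · ∂h/∂z = 0 × 1 = 0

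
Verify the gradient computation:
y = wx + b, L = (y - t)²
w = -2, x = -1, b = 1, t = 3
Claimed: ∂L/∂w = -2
Incorrect

y = (-2)(-1) + 1 = 3
∂L/∂y = 2(y - t) = 2(3 - 3) = 0
∂y/∂w = x = -1
∂L/∂w = 0 × -1 = 0

Claimed value: -2
Incorrect: The correct gradient is 0.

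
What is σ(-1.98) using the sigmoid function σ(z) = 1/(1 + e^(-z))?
0.1213

sigmoid(-1.98) = 1/(1 + e^(1.98)) = 1/(1 + 7.243) = 0.1213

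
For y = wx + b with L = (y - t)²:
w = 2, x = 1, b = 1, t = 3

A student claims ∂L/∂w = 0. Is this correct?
Correct

y = (2)(1) + 1 = 3
∂L/∂y = 2(y - t) = 2(3 - 3) = 0
∂y/∂w = x = 1
∂L/∂w = 0 × 1 = 0

Claimed value: 0
Correct: The correct gradient is 0.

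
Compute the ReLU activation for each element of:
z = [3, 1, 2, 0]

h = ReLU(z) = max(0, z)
h = [3, 1, 2, 0]

ReLU applied element-wise: max(0,3)=3, max(0,1)=1, max(0,2)=2, max(0,0)=0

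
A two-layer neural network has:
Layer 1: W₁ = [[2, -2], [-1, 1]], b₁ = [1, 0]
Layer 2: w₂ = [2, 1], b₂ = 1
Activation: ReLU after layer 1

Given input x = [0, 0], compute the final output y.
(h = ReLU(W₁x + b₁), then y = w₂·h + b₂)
y = 3

Layer 1 pre-activation: z₁ = [1, 0]
After ReLU: h = [1, 0]
Layer 2 output: y = 2×1 + 1×0 + 1 = 3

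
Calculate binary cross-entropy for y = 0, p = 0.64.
L = 1.022

L = -0·log(0.64) - 1·log(0.36) = -log(0.36) = 1.022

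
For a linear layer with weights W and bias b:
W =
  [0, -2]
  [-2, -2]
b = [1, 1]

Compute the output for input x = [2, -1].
y = [3, -1]

Wx = [0×2 + -2×-1, -2×2 + -2×-1]
   = [2, -2]
y = Wx + b = [2 + 1, -2 + 1] = [3, -1]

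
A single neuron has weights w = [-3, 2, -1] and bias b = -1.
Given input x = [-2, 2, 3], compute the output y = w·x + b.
y = 6

y = (-3)(-2) + (2)(2) + (-1)(3) + -1 = 6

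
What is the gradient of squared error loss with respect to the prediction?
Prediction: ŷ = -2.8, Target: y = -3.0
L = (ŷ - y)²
∂L/∂ŷ = 0.4

∂L/∂ŷ = 2(ŷ - y) = 2(-2.8 - -3.0) = 2(0.2) = 0.4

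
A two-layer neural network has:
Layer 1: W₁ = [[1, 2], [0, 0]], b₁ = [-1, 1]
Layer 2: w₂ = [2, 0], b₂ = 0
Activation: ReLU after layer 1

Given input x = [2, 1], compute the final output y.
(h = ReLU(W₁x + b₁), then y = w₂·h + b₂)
y = 6

Layer 1 pre-activation: z₁ = [3, 1]
After ReLU: h = [3, 1]
Layer 2 output: y = 2×3 + 0×1 + 0 = 6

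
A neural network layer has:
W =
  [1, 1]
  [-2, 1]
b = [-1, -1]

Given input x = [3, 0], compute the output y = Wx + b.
y = [2, -7]

Wx = [1×3 + 1×0, -2×3 + 1×0]
   = [3, -6]
y = Wx + b = [3 + -1, -6 + -1] = [2, -7]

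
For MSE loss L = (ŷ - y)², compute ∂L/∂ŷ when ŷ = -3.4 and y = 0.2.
∂L/∂ŷ = -7.2

∂L/∂ŷ = 2(ŷ - y) = 2(-3.4 - 0.2) = 2(-3.6) = -7.2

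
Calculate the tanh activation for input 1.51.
0.9069

tanh(1.51) = (e^(1.51) - e^(-1.51))/(e^(1.51) + e^(-1.51)) = 0.9069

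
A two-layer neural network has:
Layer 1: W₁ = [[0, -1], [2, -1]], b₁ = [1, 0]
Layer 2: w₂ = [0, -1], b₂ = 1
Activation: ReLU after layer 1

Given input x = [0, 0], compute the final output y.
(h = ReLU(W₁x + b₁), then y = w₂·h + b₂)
y = 1

Layer 1 pre-activation: z₁ = [1, 0]
After ReLU: h = [1, 0]
Layer 2 output: y = 0×1 + -1×0 + 1 = 1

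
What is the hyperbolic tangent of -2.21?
-0.9762

tanh(-2.21) = (e^(-2.21) - e^(2.21))/(e^(-2.21) + e^(2.21)) = -0.9762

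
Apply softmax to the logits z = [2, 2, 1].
p = [0.4223, 0.4223, 0.1554]

exp(z) = [7.389, 7.389, 2.718]
Sum = 17.5
p = [0.4223, 0.4223, 0.1554]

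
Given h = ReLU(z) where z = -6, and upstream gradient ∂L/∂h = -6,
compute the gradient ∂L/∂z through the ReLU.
∂L/∂z = 0

h = ReLU(-6) = 0
Since z < 0: ∂h/∂z = 0
∂L/∂z = ∂L/∂h · ∂h/∂z = -6 × 0 = 0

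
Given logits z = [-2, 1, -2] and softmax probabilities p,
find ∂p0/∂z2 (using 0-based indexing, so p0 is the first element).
∂p0/∂z2 = -0.00205

p = softmax(z) = [0.04528, 0.9094, 0.04528]
p0 = 0.04528, p2 = 0.04528

∂p0/∂z2 = -p0 × p2 = -0.04528 × 0.04528 = -0.00205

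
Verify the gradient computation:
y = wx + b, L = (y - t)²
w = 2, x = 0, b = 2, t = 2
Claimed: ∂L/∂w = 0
Correct

y = (2)(0) + 2 = 2
∂L/∂y = 2(y - t) = 2(2 - 2) = 0
∂y/∂w = x = 0
∂L/∂w = 0 × 0 = 0

Claimed value: 0
Correct: The correct gradient is 0.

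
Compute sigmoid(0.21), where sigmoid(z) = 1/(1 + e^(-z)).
0.5523

sigmoid(0.21) = 1/(1 + e^(-0.21)) = 1/(1 + 0.8106) = 0.5523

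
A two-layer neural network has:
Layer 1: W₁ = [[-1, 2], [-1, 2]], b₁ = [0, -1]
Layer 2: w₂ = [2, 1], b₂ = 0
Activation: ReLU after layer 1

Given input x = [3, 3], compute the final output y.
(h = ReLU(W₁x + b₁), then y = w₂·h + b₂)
y = 8

Layer 1 pre-activation: z₁ = [3, 2]
After ReLU: h = [3, 2]
Layer 2 output: y = 2×3 + 1×2 + 0 = 8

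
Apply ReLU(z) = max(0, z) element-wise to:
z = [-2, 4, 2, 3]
h = [0, 4, 2, 3]

ReLU applied element-wise: max(0,-2)=0, max(0,4)=4, max(0,2)=2, max(0,3)=3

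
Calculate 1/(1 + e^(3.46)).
0.03047

sigmoid(-3.46) = 1/(1 + e^(3.46)) = 1/(1 + 31.82) = 0.03047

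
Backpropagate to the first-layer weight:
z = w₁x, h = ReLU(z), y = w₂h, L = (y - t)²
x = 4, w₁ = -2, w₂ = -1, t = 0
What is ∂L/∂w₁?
∂L/∂w₁ = 0

Forward pass:
z = w₁x = -2×4 = -8
h = ReLU(-8) = 0
y = w₂h = -1×0 = 0

Backward pass:
∂L/∂y = 2(y - t) = 2(0 - 0) = 0
∂y/∂h = w₂ = -1
∂h/∂z = 0 (ReLU derivative)
∂z/∂w₁ = x = 4

∂L/∂w₁ = 0 × -1 × 0 × 4 = 0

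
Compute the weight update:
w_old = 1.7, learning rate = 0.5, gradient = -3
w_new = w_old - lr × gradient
w_new = 3.2

w_new = w - η·∂L/∂w = 1.7 - 0.5×(-3) = 1.7 - (-1.5) = 3.2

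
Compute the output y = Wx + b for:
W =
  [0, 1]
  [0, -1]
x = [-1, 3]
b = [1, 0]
y = [4, -3]

Wx = [0×-1 + 1×3, 0×-1 + -1×3]
   = [3, -3]
y = Wx + b = [3 + 1, -3 + 0] = [4, -3]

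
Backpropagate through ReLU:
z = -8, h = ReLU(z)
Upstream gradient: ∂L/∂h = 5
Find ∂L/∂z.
∂L/∂z = 0

h = ReLU(-8) = 0
Since z < 0: ∂h/∂z = 0
∂L/∂z = ∂L/∂h · ∂h/∂z = 5 × 0 = 0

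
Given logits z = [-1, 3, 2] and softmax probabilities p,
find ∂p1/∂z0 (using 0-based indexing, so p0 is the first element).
∂p1/∂z0 = -0.009532

p = softmax(z) = [0.01321, 0.7214, 0.2654]
p1 = 0.7214, p0 = 0.01321

∂p1/∂z0 = -p1 × p0 = -0.7214 × 0.01321 = -0.009532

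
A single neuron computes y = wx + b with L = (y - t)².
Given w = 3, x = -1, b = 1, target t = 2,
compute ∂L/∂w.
∂L/∂w = 8

y = wx + b = (3)(-1) + 1 = -2
∂L/∂y = 2(y - t) = 2(-2 - 2) = -8
∂y/∂w = x = -1
∂L/∂w = ∂L/∂y · ∂y/∂w = -8 × -1 = 8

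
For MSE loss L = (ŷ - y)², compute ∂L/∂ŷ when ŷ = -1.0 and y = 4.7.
∂L/∂ŷ = -11.4

∂L/∂ŷ = 2(ŷ - y) = 2(-1.0 - 4.7) = 2(-5.7) = -11.4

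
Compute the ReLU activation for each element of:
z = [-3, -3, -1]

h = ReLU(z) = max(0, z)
h = [0, 0, 0]

ReLU applied element-wise: max(0,-3)=0, max(0,-3)=0, max(0,-1)=0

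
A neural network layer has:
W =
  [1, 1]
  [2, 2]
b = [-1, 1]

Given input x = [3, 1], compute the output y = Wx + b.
y = [3, 9]

Wx = [1×3 + 1×1, 2×3 + 2×1]
   = [4, 8]
y = Wx + b = [4 + -1, 8 + 1] = [3, 9]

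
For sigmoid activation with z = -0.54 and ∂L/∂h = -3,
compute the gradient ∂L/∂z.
∂L/∂z = -0.6979

σ(-0.54) = 0.3682
σ'(-0.54) = σ(-0.54)(1 - σ(-0.54)) = 0.3682 × 0.6318 = 0.2326
∂L/∂z = ∂L/∂h · σ'(z) = -3 × 0.2326 = -0.6979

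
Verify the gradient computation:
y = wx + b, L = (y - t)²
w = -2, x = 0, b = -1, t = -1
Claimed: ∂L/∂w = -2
Incorrect

y = (-2)(0) + -1 = -1
∂L/∂y = 2(y - t) = 2(-1 - -1) = 0
∂y/∂w = x = 0
∂L/∂w = 0 × 0 = 0

Claimed value: -2
Incorrect: The correct gradient is 0.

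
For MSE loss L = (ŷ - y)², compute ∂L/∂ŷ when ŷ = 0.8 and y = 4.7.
∂L/∂ŷ = -7.8

∂L/∂ŷ = 2(ŷ - y) = 2(0.8 - 4.7) = 2(-3.9) = -7.8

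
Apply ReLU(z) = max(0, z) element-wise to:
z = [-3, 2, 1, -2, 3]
h = [0, 2, 1, 0, 3]

ReLU applied element-wise: max(0,-3)=0, max(0,2)=2, max(0,1)=1, max(0,-2)=0, max(0,3)=3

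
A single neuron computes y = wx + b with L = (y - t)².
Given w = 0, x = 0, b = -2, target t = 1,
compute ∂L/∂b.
∂L/∂b = -6

y = wx + b = (0)(0) + -2 = -2
∂L/∂y = 2(y - t) = 2(-2 - 1) = -6
∂y/∂b = 1
∂L/∂b = ∂L/∂y · ∂y/∂b = -6 × 1 = -6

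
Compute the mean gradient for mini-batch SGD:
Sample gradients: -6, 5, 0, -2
Average gradient = -0.75

Average = (1/4)(-6 + 5 + 0 + -2) = -3/4 = -0.75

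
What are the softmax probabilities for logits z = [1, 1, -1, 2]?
p = [0.206, 0.206, 0.0279, 0.5601]

exp(z) = [2.718, 2.718, 0.3679, 7.389]
Sum = 13.19
p = [0.206, 0.206, 0.0279, 0.5601]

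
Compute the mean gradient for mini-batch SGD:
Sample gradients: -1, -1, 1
Average gradient = -0.3333

Average = (1/3)(-1 + -1 + 1) = -1/3 = -0.3333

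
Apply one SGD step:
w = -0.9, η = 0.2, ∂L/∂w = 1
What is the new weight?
w_new = -1.1

w_new = w - η·∂L/∂w = -0.9 - 0.2×(1) = -0.9 - (0.2) = -1.1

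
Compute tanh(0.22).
0.2165

tanh(0.22) = (e^(0.22) - e^(-0.22))/(e^(0.22) + e^(-0.22)) = 0.2165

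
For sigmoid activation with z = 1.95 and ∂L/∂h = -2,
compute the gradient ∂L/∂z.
∂L/∂z = -0.2181

σ(1.95) = 0.8754
σ'(1.95) = σ(1.95)(1 - σ(1.95)) = 0.8754 × 0.1246 = 0.109
∂L/∂z = ∂L/∂h · σ'(z) = -2 × 0.109 = -0.2181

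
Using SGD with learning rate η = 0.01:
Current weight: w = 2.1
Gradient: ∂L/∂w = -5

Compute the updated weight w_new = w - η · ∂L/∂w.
w_new = 2.15

w_new = w - η·∂L/∂w = 2.1 - 0.01×(-5) = 2.1 - (-0.05) = 2.15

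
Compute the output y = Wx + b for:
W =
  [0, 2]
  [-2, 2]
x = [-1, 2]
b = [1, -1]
y = [5, 5]

Wx = [0×-1 + 2×2, -2×-1 + 2×2]
   = [4, 6]
y = Wx + b = [4 + 1, 6 + -1] = [5, 5]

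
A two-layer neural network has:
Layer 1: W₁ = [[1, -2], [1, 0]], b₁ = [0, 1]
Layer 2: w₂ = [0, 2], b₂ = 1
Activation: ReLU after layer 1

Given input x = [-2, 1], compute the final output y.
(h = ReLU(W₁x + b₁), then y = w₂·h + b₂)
y = 1

Layer 1 pre-activation: z₁ = [-4, -1]
After ReLU: h = [0, 0]
Layer 2 output: y = 0×0 + 2×0 + 1 = 1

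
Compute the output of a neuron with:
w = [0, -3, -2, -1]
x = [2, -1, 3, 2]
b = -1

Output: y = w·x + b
y = -6

y = (0)(2) + (-3)(-1) + (-2)(3) + (-1)(2) + -1 = -6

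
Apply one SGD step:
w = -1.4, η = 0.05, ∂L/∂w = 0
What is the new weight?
w_new = -1.4

w_new = w - η·∂L/∂w = -1.4 - 0.05×(0) = -1.4 - (0) = -1.4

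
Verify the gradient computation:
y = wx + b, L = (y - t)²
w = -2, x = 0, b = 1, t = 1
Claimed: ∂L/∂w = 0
Correct

y = (-2)(0) + 1 = 1
∂L/∂y = 2(y - t) = 2(1 - 1) = 0
∂y/∂w = x = 0
∂L/∂w = 0 × 0 = 0

Claimed value: 0
Correct: The correct gradient is 0.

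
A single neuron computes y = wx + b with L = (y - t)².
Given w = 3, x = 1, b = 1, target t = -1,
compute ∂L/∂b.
∂L/∂b = 10

y = wx + b = (3)(1) + 1 = 4
∂L/∂y = 2(y - t) = 2(4 - -1) = 10
∂y/∂b = 1
∂L/∂b = ∂L/∂y · ∂y/∂b = 10 × 1 = 10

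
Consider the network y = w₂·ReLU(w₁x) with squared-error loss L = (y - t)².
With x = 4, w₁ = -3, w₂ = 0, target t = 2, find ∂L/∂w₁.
∂L/∂w₁ = 0

Forward pass:
z = w₁x = -3×4 = -12
h = ReLU(-12) = 0
y = w₂h = 0×0 = 0

Backward pass:
∂L/∂y = 2(y - t) = 2(0 - 2) = -4
∂y/∂h = w₂ = 0
∂h/∂z = 0 (ReLU derivative)
∂z/∂w₁ = x = 4

∂L/∂w₁ = -4 × 0 × 0 × 4 = 0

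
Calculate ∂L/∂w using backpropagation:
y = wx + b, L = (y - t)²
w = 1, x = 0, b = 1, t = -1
∂L/∂w = 0

y = wx + b = (1)(0) + 1 = 1
∂L/∂y = 2(y - t) = 2(1 - -1) = 4
∂y/∂w = x = 0
∂L/∂w = ∂L/∂y · ∂y/∂w = 4 × 0 = 0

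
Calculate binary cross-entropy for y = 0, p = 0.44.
L = 0.5798

L = -0·log(0.44) - 1·log(0.56) = -log(0.56) = 0.5798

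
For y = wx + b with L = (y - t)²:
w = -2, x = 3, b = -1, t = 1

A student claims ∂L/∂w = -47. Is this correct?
Incorrect

y = (-2)(3) + -1 = -7
∂L/∂y = 2(y - t) = 2(-7 - 1) = -16
∂y/∂w = x = 3
∂L/∂w = -16 × 3 = -48

Claimed value: -47
Incorrect: The correct gradient is -48.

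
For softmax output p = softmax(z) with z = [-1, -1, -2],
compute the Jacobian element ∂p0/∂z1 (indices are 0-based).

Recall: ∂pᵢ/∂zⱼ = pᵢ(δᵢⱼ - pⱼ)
∂p0/∂z1 = -0.1784

p = softmax(z) = [0.4223, 0.4223, 0.1554]
p0 = 0.4223, p1 = 0.4223

∂p0/∂z1 = -p0 × p1 = -0.4223 × 0.4223 = -0.1784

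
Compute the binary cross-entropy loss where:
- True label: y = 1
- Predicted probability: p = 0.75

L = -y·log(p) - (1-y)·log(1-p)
L = 0.2877

L = -1·log(0.75) - 0·log(0.25) = -log(0.75) = 0.2877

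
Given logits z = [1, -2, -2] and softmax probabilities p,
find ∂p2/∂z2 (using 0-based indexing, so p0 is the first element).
∂p2/∂z2 = 0.04323

p = softmax(z) = [0.9094, 0.04528, 0.04528]
p2 = 0.04528

∂p2/∂z2 = p2(1 - p2) = 0.04528 × (1 - 0.04528) = 0.04323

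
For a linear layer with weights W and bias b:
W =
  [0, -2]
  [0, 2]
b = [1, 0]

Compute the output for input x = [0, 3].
y = [-5, 6]

Wx = [0×0 + -2×3, 0×0 + 2×3]
   = [-6, 6]
y = Wx + b = [-6 + 1, 6 + 0] = [-5, 6]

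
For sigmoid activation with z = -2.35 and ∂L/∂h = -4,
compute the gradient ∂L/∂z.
∂L/∂z = -0.3179

σ(-2.35) = 0.08707
σ'(-2.35) = σ(-2.35)(1 - σ(-2.35)) = 0.08707 × 0.9129 = 0.07949
∂L/∂z = ∂L/∂h · σ'(z) = -4 × 0.07949 = -0.3179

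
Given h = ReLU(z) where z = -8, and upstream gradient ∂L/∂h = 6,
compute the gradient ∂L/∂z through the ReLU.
∂L/∂z = 0

h = ReLU(-8) = 0
Since z < 0: ∂h/∂z = 0
∂L/∂z = ∂L/∂h · ∂h/∂z = 6 × 0 = 0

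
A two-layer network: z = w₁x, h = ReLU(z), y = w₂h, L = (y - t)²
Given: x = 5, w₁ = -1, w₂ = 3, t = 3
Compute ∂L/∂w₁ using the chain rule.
∂L/∂w₁ = 0

Forward pass:
z = w₁x = -1×5 = -5
h = ReLU(-5) = 0
y = w₂h = 3×0 = 0

Backward pass:
∂L/∂y = 2(y - t) = 2(0 - 3) = -6
∂y/∂h = w₂ = 3
∂h/∂z = 0 (ReLU derivative)
∂z/∂w₁ = x = 5

∂L/∂w₁ = -6 × 3 × 0 × 5 = 0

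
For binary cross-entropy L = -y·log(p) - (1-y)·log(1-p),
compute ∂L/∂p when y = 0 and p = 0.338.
∂L/∂p = 1.511

∂L/∂p = -y/p + (1-y)/(1-p) = 0 + 1/0.662 = 1.511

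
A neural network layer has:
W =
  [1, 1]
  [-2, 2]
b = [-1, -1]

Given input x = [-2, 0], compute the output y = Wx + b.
y = [-3, 3]

Wx = [1×-2 + 1×0, -2×-2 + 2×0]
   = [-2, 4]
y = Wx + b = [-2 + -1, 4 + -1] = [-3, 3]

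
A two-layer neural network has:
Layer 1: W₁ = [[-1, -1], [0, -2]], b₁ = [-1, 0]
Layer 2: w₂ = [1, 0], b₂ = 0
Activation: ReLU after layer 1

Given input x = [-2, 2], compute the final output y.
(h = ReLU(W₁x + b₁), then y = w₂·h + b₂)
y = 0

Layer 1 pre-activation: z₁ = [-1, -4]
After ReLU: h = [0, 0]
Layer 2 output: y = 1×0 + 0×0 + 0 = 0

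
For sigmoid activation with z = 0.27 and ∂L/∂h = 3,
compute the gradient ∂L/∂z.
∂L/∂z = 0.7365

σ(0.27) = 0.5671
σ'(0.27) = σ(0.27)(1 - σ(0.27)) = 0.5671 × 0.4329 = 0.2455
∂L/∂z = ∂L/∂h · σ'(z) = 3 × 0.2455 = 0.7365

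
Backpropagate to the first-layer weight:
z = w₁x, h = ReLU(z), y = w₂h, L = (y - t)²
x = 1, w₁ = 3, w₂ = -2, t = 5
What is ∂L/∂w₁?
∂L/∂w₁ = 44

Forward pass:
z = w₁x = 3×1 = 3
h = ReLU(3) = 3
y = w₂h = -2×3 = -6

Backward pass:
∂L/∂y = 2(y - t) = 2(-6 - 5) = -22
∂y/∂h = w₂ = -2
∂h/∂z = 1 (ReLU derivative)
∂z/∂w₁ = x = 1

∂L/∂w₁ = -22 × -2 × 1 × 1 = 44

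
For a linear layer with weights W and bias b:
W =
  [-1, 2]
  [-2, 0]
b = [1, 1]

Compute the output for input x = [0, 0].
y = [1, 1]

Wx = [-1×0 + 2×0, -2×0 + 0×0]
   = [0, 0]
y = Wx + b = [0 + 1, 0 + 1] = [1, 1]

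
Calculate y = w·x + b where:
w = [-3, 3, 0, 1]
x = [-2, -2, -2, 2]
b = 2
y = 4

y = (-3)(-2) + (3)(-2) + (0)(-2) + (1)(2) + 2 = 4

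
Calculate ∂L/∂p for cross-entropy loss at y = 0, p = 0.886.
∂L/∂p = 8.772

∂L/∂p = -y/p + (1-y)/(1-p) = 0 + 1/0.114 = 8.772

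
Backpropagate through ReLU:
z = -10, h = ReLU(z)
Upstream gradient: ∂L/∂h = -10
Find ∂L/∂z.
∂L/∂z = 0

h = ReLU(-10) = 0
Since z < 0: ∂h/∂z = 0
∂L/∂z = ∂L/∂h · ∂h/∂z = -10 × 0 = 0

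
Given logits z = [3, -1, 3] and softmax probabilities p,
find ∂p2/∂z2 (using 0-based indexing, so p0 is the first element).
∂p2/∂z2 = 0.25

p = softmax(z) = [0.4955, 0.009075, 0.4955]
p2 = 0.4955

∂p2/∂z2 = p2(1 - p2) = 0.4955 × (1 - 0.4955) = 0.25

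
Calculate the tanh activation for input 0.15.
0.1489

tanh(0.15) = (e^(0.15) - e^(-0.15))/(e^(0.15) + e^(-0.15)) = 0.1489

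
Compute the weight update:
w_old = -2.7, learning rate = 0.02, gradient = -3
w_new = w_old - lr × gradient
w_new = -2.64

w_new = w - η·∂L/∂w = -2.7 - 0.02×(-3) = -2.7 - (-0.06) = -2.64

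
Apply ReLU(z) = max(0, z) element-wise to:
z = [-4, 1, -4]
h = [0, 1, 0]

ReLU applied element-wise: max(0,-4)=0, max(0,1)=1, max(0,-4)=0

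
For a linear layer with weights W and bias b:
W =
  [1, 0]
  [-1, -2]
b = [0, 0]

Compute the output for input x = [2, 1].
y = [2, -4]

Wx = [1×2 + 0×1, -1×2 + -2×1]
   = [2, -4]
y = Wx + b = [2 + 0, -4 + 0] = [2, -4]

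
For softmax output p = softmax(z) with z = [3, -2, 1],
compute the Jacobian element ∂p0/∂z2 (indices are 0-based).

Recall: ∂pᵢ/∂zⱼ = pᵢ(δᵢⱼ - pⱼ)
∂p0/∂z2 = -0.1038

p = softmax(z) = [0.8756, 0.0059, 0.1185]
p0 = 0.8756, p2 = 0.1185

∂p0/∂z2 = -p0 × p2 = -0.8756 × 0.1185 = -0.1038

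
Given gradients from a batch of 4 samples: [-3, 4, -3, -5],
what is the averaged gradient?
Average gradient = -1.75

Average = (1/4)(-3 + 4 + -3 + -5) = -7/4 = -1.75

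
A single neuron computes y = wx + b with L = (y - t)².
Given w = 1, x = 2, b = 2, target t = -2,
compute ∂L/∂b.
∂L/∂b = 12

y = wx + b = (1)(2) + 2 = 4
∂L/∂y = 2(y - t) = 2(4 - -2) = 12
∂y/∂b = 1
∂L/∂b = ∂L/∂y · ∂y/∂b = 12 × 1 = 12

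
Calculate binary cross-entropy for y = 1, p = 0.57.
L = 0.5621

L = -1·log(0.57) - 0·log(0.43) = -log(0.57) = 0.5621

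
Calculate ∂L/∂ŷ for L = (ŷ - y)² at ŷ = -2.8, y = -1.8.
∂L/∂ŷ = -2.0

∂L/∂ŷ = 2(ŷ - y) = 2(-2.8 - -1.8) = 2(-1.0) = -2.0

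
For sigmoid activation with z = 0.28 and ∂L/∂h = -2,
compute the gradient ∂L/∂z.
∂L/∂z = -0.4903

σ(0.28) = 0.5695
σ'(0.28) = σ(0.28)(1 - σ(0.28)) = 0.5695 × 0.4305 = 0.2452
∂L/∂z = ∂L/∂h · σ'(z) = -2 × 0.2452 = -0.4903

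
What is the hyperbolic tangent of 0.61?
0.5441

tanh(0.61) = (e^(0.61) - e^(-0.61))/(e^(0.61) + e^(-0.61)) = 0.5441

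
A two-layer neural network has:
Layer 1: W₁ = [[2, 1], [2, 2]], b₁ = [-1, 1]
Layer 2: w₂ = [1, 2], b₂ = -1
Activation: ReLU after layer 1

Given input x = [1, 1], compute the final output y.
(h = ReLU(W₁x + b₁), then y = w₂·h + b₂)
y = 11

Layer 1 pre-activation: z₁ = [2, 5]
After ReLU: h = [2, 5]
Layer 2 output: y = 1×2 + 2×5 + -1 = 11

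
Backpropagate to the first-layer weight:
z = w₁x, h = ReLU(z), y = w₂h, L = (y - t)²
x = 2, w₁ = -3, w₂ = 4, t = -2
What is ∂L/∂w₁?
∂L/∂w₁ = 0

Forward pass:
z = w₁x = -3×2 = -6
h = ReLU(-6) = 0
y = w₂h = 4×0 = 0

Backward pass:
∂L/∂y = 2(y - t) = 2(0 - -2) = 4
∂y/∂h = w₂ = 4
∂h/∂z = 0 (ReLU derivative)
∂z/∂w₁ = x = 2

∂L/∂w₁ = 4 × 4 × 0 × 2 = 0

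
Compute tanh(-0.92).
-0.7259

tanh(-0.92) = (e^(-0.92) - e^(0.92))/(e^(-0.92) + e^(0.92)) = -0.7259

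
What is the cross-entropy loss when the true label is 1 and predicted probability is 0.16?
L = 1.833

L = -1·log(0.16) - 0·log(0.84) = -log(0.16) = 1.833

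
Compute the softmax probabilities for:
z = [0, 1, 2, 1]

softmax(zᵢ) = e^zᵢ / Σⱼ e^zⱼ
p = [0.0723, 0.1966, 0.5344, 0.1966]

exp(z) = [1, 2.718, 7.389, 2.718]
Sum = 13.83
p = [0.0723, 0.1966, 0.5344, 0.1966]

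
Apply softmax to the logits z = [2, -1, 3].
p = [0.2654, 0.0132, 0.7214]

exp(z) = [7.389, 0.3679, 20.09]
Sum = 27.84
p = [0.2654, 0.0132, 0.7214]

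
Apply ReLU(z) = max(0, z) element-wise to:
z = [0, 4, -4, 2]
h = [0, 4, 0, 2]

ReLU applied element-wise: max(0,0)=0, max(0,4)=4, max(0,-4)=0, max(0,2)=2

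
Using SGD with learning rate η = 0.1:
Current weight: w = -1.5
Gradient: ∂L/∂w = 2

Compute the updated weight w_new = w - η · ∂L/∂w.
w_new = -1.7

w_new = w - η·∂L/∂w = -1.5 - 0.1×(2) = -1.5 - (0.2) = -1.7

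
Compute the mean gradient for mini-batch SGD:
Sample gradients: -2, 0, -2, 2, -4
Average gradient = -1.2

Average = (1/5)(-2 + 0 + -2 + 2 + -4) = -6/5 = -1.2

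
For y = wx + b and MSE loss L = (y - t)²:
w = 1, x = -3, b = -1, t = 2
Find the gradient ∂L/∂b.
∂L/∂b = -12

y = wx + b = (1)(-3) + -1 = -4
∂L/∂y = 2(y - t) = 2(-4 - 2) = -12
∂y/∂b = 1
∂L/∂b = ∂L/∂y · ∂y/∂b = -12 × 1 = -12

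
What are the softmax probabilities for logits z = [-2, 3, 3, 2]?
p = [0.0028, 0.4211, 0.4211, 0.1549]

exp(z) = [0.1353, 20.09, 20.09, 7.389]
Sum = 47.7
p = [0.0028, 0.4211, 0.4211, 0.1549]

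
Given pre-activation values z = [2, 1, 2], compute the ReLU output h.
h = [2, 1, 2]

ReLU applied element-wise: max(0,2)=2, max(0,1)=1, max(0,2)=2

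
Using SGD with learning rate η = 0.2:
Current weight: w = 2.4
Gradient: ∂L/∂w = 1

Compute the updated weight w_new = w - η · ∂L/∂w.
w_new = 2.2

w_new = w - η·∂L/∂w = 2.4 - 0.2×(1) = 2.4 - (0.2) = 2.2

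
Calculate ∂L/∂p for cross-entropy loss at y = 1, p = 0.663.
∂L/∂p = -1.508

∂L/∂p = -y/p + (1-y)/(1-p) = -1/0.663 + 0 = -1.508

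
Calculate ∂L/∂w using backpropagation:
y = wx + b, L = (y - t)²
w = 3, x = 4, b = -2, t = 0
∂L/∂w = 80

y = wx + b = (3)(4) + -2 = 10
∂L/∂y = 2(y - t) = 2(10 - 0) = 20
∂y/∂w = x = 4
∂L/∂w = ∂L/∂y · ∂y/∂w = 20 × 4 = 80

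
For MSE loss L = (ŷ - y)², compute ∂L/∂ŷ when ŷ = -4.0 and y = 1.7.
∂L/∂ŷ = -11.4

∂L/∂ŷ = 2(ŷ - y) = 2(-4.0 - 1.7) = 2(-5.7) = -11.4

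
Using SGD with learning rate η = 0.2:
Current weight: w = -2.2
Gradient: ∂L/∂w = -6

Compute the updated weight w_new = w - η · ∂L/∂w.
w_new = -1

w_new = w - η·∂L/∂w = -2.2 - 0.2×(-6) = -2.2 - (-1.2) = -1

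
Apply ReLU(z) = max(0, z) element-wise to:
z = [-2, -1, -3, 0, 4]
h = [0, 0, 0, 0, 4]

ReLU applied element-wise: max(0,-2)=0, max(0,-1)=0, max(0,-3)=0, max(0,0)=0, max(0,4)=4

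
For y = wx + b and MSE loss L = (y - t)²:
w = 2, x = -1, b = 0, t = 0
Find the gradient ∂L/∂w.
∂L/∂w = 4

y = wx + b = (2)(-1) + 0 = -2
∂L/∂y = 2(y - t) = 2(-2 - 0) = -4
∂y/∂w = x = -1
∂L/∂w = ∂L/∂y · ∂y/∂w = -4 × -1 = 4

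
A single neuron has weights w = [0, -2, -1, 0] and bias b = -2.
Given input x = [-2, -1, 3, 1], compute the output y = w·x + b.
y = -3

y = (0)(-2) + (-2)(-1) + (-1)(3) + (0)(1) + -2 = -3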